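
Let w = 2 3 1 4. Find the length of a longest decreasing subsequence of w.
2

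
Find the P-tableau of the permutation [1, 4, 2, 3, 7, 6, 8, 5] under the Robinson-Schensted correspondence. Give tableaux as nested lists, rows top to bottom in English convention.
After inserting 1: P = [[1]].
After inserting 4: P = [[1, 4]].
After inserting 2: P = [[1, 2], [4]].
After inserting 3: P = [[1, 2, 3], [4]].
After inserting 7: P = [[1, 2, 3, 7], [4]].
After inserting 6: P = [[1, 2, 3, 6], [4, 7]].
After inserting 8: P = [[1, 2, 3, 6, 8], [4, 7]].
After inserting 5: P = [[1, 2, 3, 5, 8], [4, 6], [7]].

So P = [[1, 2, 3, 5, 8], [4, 6], [7]].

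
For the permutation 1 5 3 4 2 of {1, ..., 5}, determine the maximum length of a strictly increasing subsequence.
3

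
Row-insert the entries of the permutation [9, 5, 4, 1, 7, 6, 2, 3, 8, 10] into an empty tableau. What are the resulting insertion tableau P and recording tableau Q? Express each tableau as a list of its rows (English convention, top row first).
Insert each entry of the permutation into P by Schensted row insertion, recording in Q the position of each new cell.

Insert 9: appended to row 1. P = [[9]], Q = [[1]].
Insert 5: 5 bumps 9 from row 1; 9 starts row 2. P = [[5], [9]], Q = [[1], [2]].
Insert 4: 4 bumps 5 from row 1; 5 bumps 9 from row 2; 9 starts row 3. P = [[4], [5], [9]], Q = [[1], [2], [3]].
Insert 1: 1 bumps 4 from row 1; 4 bumps 5 from row 2; 5 bumps 9 from row 3; 9 starts row 4. P = [[1], [4], [5], [9]], Q = [[1], [2], [3], [4]].
Insert 7: appended to row 1. P = [[1, 7], [4], [5], [9]], Q = [[1, 5], [2], [3], [4]].
Insert 6: 6 bumps 7 from row 1; 7 appends to row 2. P = [[1, 6], [4, 7], [5], [9]], Q = [[1, 5], [2, 6], [3], [4]].
Insert 2: 2 bumps 6 from row 1; 6 bumps 7 from row 2; 7 appends to row 3. P = [[1, 2], [4, 6], [5, 7], [9]], Q = [[1, 5], [2, 6], [3, 7], [4]].
Insert 3: appended to row 1. P = [[1, 2, 3], [4, 6], [5, 7], [9]], Q = [[1, 5, 8], [2, 6], [3, 7], [4]].
Insert 8: appended to row 1. P = [[1, 2, 3, 8], [4, 6], [5, 7], [9]], Q = [[1, 5, 8, 9], [2, 6], [3, 7], [4]].
Insert 10: appended to row 1. P = [[1, 2, 3, 8, 10], [4, 6], [5, 7], [9]], Q = [[1, 5, 8, 9, 10], [2, 6], [3, 7], [4]].

So P = [[1, 2, 3, 8, 10], [4, 6], [5, 7], [9]], Q = [[1, 5, 8, 9, 10], [2, 6], [3, 7], [4]].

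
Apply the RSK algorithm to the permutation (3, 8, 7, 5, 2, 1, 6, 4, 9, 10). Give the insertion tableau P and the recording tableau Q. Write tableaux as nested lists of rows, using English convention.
P = [[1, 4, 6, 9, 10], [2, 5], [3], [7], [8]], Q = [[1, 2, 7, 9, 10], [3, 8], [4], [5], [6]]

Insert each entry of the permutation into P by Schensted row insertion, recording in Q the position of each new cell.

Insert 3: appended to row 1. P = [[3]].
Insert 8: appended to row 1. P = [[3, 8]].
Insert 7: 7 bumps 8 from row 1; 8 starts row 2. P = [[3, 7], [8]].
Insert 5: 5 bumps 7 from row 1; 7 bumps 8 from row 2; 8 starts row 3. P = [[3, 5], [7], [8]].
Insert 2: 2 bumps 3 from row 1; 3 bumps 7 from row 2; 7 bumps 8 from row 3; 8 starts row 4. P = [[2, 5], [3], [7], [8]].
Insert 1: 1 bumps 2 from row 1; 2 bumps 3 from row 2; 3 bumps 7 from row 3; 7 bumps 8 from row 4; 8 starts row 5. P = [[1, 5], [2], [3], [7], [8]].
Insert 6: appended to row 1. P = [[1, 5, 6], [2], [3], [7], [8]].
Insert 4: 4 bumps 5 from row 1; 5 appends to row 2. P = [[1, 4, 6], [2, 5], [3], [7], [8]].
Insert 9: appended to row 1. P = [[1, 4, 6, 9], [2, 5], [3], [7], [8]].
Insert 10: appended to row 1. P = [[1, 4, 6, 9, 10], [2, 5], [3], [7], [8]].

So P = [[1, 4, 6, 9, 10], [2, 5], [3], [7], [8]], Q = [[1, 2, 7, 9, 10], [3, 8], [4], [5], [6]].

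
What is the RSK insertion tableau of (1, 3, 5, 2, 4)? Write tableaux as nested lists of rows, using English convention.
After inserting 1: P = [[1]].
After inserting 3: P = [[1, 3]].
After inserting 5: P = [[1, 3, 5]].
After inserting 2: P = [[1, 2, 5], [3]].
After inserting 4: P = [[1, 2, 4], [3, 5]].

So P = [[1, 2, 4], [3, 5]].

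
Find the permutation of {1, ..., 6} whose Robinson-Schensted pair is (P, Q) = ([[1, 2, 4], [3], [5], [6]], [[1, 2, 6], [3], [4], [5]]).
1 6 5 3 2 4

Reverse RSK: for i = n, n-1, ..., 1, locate i in Q, remove the corresponding corner cell from P, and reverse-bump its entry up through P; the value ejected from row 1 is w(i).

So w = 1 6 5 3 2 4.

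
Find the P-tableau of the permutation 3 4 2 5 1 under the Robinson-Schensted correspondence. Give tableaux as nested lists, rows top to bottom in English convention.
Insert 3: appended to row 1. P = [[3]].
Insert 4: appended to row 1. P = [[3, 4]].
Insert 2: 2 bumps 3 from row 1; 3 starts row 2. P = [[2, 4], [3]].
Insert 5: appended to row 1. P = [[2, 4, 5], [3]].
Insert 1: 1 bumps 2 from row 1; 2 bumps 3 from row 2; 3 starts row 3. P = [[1, 4, 5], [2], [3]].

So P = [[1, 4, 5], [2], [3]].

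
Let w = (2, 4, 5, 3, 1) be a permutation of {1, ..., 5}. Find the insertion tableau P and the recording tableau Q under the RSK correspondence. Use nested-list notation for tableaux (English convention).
P = [[1, 3, 5], [2], [4]], Q = [[1, 2, 3], [4], [5]]

Insert each entry of the permutation into P by Schensted row insertion, recording in Q the position of each new cell.

Insert 2: appended to row 1. P = [[2]], Q = [[1]].
Insert 4: appended to row 1. P = [[2, 4]], Q = [[1, 2]].
Insert 5: appended to row 1. P = [[2, 4, 5]], Q = [[1, 2, 3]].
Insert 3: 3 bumps 4 from row 1; 4 starts row 2. P = [[2, 3, 5], [4]], Q = [[1, 2, 3], [4]].
Insert 1: 1 bumps 2 from row 1; 2 bumps 4 from row 2; 4 starts row 3. P = [[1, 3, 5], [2], [4]], Q = [[1, 2, 3], [4], [5]].

So P = [[1, 3, 5], [2], [4]], Q = [[1, 2, 3], [4], [5]].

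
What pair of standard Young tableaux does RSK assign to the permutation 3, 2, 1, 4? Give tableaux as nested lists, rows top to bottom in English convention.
P = [[1, 4], [2], [3]], Q = [[1, 4], [2], [3]]

Insert each entry of the permutation into P by Schensted row insertion, recording in Q the position of each new cell.

After inserting 3: P = [[3]].
After inserting 2: P = [[2], [3]].
After inserting 1: P = [[1], [2], [3]].
After inserting 4: P = [[1, 4], [2], [3]].

So P = [[1, 4], [2], [3]], Q = [[1, 4], [2], [3]].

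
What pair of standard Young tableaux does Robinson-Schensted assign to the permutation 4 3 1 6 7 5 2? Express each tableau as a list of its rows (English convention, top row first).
Insert each entry of the permutation into P by Schensted row insertion, recording in Q the position of each new cell.

After inserting 4: P = [[4]].
After inserting 3: P = [[3], [4]].
After inserting 1: P = [[1], [3], [4]].
After inserting 6: P = [[1, 6], [3], [4]].
After inserting 7: P = [[1, 6, 7], [3], [4]].
After inserting 5: P = [[1, 5, 7], [3, 6], [4]].
After inserting 2: P = [[1, 2, 7], [3, 5], [4, 6]].

So P = [[1, 2, 7], [3, 5], [4, 6]], Q = [[1, 4, 5], [2, 6], [3, 7]].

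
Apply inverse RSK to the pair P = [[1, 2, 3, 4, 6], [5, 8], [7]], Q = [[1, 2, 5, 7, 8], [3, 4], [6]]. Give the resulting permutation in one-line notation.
7 8 1 2 5 3 4 6

Reverse RSK: for i = n, n-1, ..., 1, locate i in Q, remove the corresponding corner cell from P, and reverse-bump its entry up through P; the value ejected from row 1 is w(i).

So w = 7 8 1 2 5 3 4 6.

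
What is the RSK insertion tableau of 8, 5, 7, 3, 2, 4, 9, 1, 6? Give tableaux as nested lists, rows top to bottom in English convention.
P = [[1, 4, 6], [2, 7, 9], [3], [5], [8]]

Insert 8: appended to row 1. P = [[8]].
Insert 5: 5 bumps 8 from row 1; 8 starts row 2. P = [[5], [8]].
Insert 7: appended to row 1. P = [[5, 7], [8]].
Insert 3: 3 bumps 5 from row 1; 5 bumps 8 from row 2; 8 starts row 3. P = [[3, 7], [5], [8]].
Insert 2: 2 bumps 3 from row 1; 3 bumps 5 from row 2; 5 bumps 8 from row 3; 8 starts row 4. P = [[2, 7], [3], [5], [8]].
Insert 4: 4 bumps 7 from row 1; 7 appends to row 2. P = [[2, 4], [3, 7], [5], [8]].
Insert 9: appended to row 1. P = [[2, 4, 9], [3, 7], [5], [8]].
Insert 1: 1 bumps 2 from row 1; 2 bumps 3 from row 2; 3 bumps 5 from row 3; 5 bumps 8 from row 4; 8 starts row 5. P = [[1, 4, 9], [2, 7], [3], [5], [8]].
Insert 6: 6 bumps 9 from row 1; 9 appends to row 2. P = [[1, 4, 6], [2, 7, 9], [3], [5], [8]].

So P = [[1, 4, 6], [2, 7, 9], [3], [5], [8]].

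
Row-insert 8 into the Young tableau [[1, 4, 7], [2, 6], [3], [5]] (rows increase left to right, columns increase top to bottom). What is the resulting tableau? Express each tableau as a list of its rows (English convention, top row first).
8 is larger than every entry of row 1, so it is appended to row 1. The new tableau is [[1, 4, 7, 8], [2, 6], [3], [5]].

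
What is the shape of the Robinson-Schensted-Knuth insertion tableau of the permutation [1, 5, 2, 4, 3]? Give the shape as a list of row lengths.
[3, 1, 1]

RSK row insertion gives P = [[1, 2, 3], [4], [5]], which has shape [3, 1, 1].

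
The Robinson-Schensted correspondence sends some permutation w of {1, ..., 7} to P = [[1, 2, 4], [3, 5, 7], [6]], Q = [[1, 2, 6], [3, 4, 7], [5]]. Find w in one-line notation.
3 6 1 5 2 7 4

Reverse the RSK construction: for i from n down to 1, find the cell of Q containing i, remove the entry at that cell from P, and reverse-bump it up through P; the value ejected from row 1 is w(i).

Step i=7: Q has 7 at row 2, column 3; remove 7 from row 2 of P and reverse-bump: 7 enters row 1 and ejects 4. So w(7) = 4. P is now [[1, 2, 7], [3, 5], [6]].
Step i=6: Q has 6 at row 1, column 3; remove that cell from P, ejecting 7. So w(6) = 7. P is now [[1, 2], [3, 5], [6]].
Step i=5: Q has 5 at row 3, column 1; remove 6 from row 3 of P and reverse-bump: 6 enters row 2 and ejects 5; 5 enters row 1 and ejects 2. So w(5) = 2. P is now [[1, 5], [3, 6]].
Step i=4: Q has 4 at row 2, column 2; remove 6 from row 2 of P and reverse-bump: 6 enters row 1 and ejects 5. So w(4) = 5. P is now [[1, 6], [3]].
Step i=3: Q has 3 at row 2, column 1; remove 3 from row 2 of P and reverse-bump: 3 enters row 1 and ejects 1. So w(3) = 1. P is now [[3, 6]].
Step i=2: Q has 2 at row 1, column 2; remove that cell from P, ejecting 6. So w(2) = 6. P is now [[3]].
Step i=1: Q has 1 at row 1, column 1; remove that cell from P, ejecting 3. So w(1) = 3. P is now [].

So w = 3 6 1 5 2 7 4.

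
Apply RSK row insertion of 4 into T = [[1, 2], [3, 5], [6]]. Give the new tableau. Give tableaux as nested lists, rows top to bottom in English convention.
4 is larger than every entry of row 1, so it is appended to row 1. The new tableau is [[1, 2, 4], [3, 5], [6]].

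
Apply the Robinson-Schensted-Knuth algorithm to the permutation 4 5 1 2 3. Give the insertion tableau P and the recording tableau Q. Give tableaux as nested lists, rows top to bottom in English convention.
P = [[1, 2, 3], [4, 5]], Q = [[1, 2, 5], [3, 4]]

Insert each entry of the permutation into P by Schensted row insertion, recording in Q the position of each new cell.

After inserting 4: P = [[4]].
After inserting 5: P = [[4, 5]].
After inserting 1: P = [[1, 5], [4]].
After inserting 2: P = [[1, 2], [4, 5]].
After inserting 3: P = [[1, 2, 3], [4, 5]].

So P = [[1, 2, 3], [4, 5]], Q = [[1, 2, 5], [3, 4]].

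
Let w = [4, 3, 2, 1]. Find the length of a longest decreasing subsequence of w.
4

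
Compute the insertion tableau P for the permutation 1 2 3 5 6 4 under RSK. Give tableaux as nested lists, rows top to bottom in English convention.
After inserting 1: P = [[1]].
After inserting 2: P = [[1, 2]].
After inserting 3: P = [[1, 2, 3]].
After inserting 5: P = [[1, 2, 3, 5]].
After inserting 6: P = [[1, 2, 3, 5, 6]].
After inserting 4: P = [[1, 2, 3, 4, 6], [5]].

So P = [[1, 2, 3, 4, 6], [5]].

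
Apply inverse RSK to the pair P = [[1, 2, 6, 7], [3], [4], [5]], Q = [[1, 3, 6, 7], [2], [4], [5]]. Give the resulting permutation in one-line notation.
Reverse the RSK construction: for i from n down to 1, find the cell of Q containing i, remove the entry at that cell from P, and reverse-bump it up through P; the value ejected from row 1 is w(i).

Step i=7: Q has 7 at row 1, column 4; remove that cell from P, ejecting 7. So w(7) = 7. P is now [[1, 2, 6], [3], [4], [5]].
Step i=6: Q has 6 at row 1, column 3; remove that cell from P, ejecting 6. So w(6) = 6. P is now [[1, 2], [3], [4], [5]].
Step i=5: Q has 5 at row 4, column 1; remove 5 from row 4 of P and reverse-bump: 5 enters row 3 and ejects 4; 4 enters row 2 and ejects 3; 3 enters row 1 and ejects 2. So w(5) = 2. P is now [[1, 3], [4], [5]].
Step i=4: Q has 4 at row 3, column 1; remove 5 from row 3 of P and reverse-bump: 5 enters row 2 and ejects 4; 4 enters row 1 and ejects 3. So w(4) = 3. P is now [[1, 4], [5]].
Step i=3: Q has 3 at row 1, column 2; remove that cell from P, ejecting 4. So w(3) = 4. P is now [[1], [5]].
Step i=2: Q has 2 at row 2, column 1; remove 5 from row 2 of P and reverse-bump: 5 enters row 1 and ejects 1. So w(2) = 1. P is now [[5]].
Step i=1: Q has 1 at row 1, column 1; remove that cell from P, ejecting 5. So w(1) = 5. P is now [].

So w = 5 1 4 3 2 6 7.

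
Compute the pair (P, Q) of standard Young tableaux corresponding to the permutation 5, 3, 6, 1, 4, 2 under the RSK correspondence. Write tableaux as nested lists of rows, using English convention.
P = [[1, 2], [3, 4], [5, 6]], Q = [[1, 3], [2, 5], [4, 6]]

Insert each entry of the permutation into P by Schensted row insertion, recording in Q the position of each new cell.

After inserting 5: P = [[5]].
After inserting 3: P = [[3], [5]].
After inserting 6: P = [[3, 6], [5]].
After inserting 1: P = [[1, 6], [3], [5]].
After inserting 4: P = [[1, 4], [3, 6], [5]].
After inserting 2: P = [[1, 2], [3, 4], [5, 6]].

So P = [[1, 2], [3, 4], [5, 6]], Q = [[1, 3], [2, 5], [4, 6]].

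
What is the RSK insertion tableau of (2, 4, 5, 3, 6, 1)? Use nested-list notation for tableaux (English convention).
P = [[1, 3, 5, 6], [2], [4]]

Insert 2: appended to row 1. P = [[2]].
Insert 4: appended to row 1. P = [[2, 4]].
Insert 5: appended to row 1. P = [[2, 4, 5]].
Insert 3: 3 bumps 4 from row 1; 4 starts row 2. P = [[2, 3, 5], [4]].
Insert 6: appended to row 1. P = [[2, 3, 5, 6], [4]].
Insert 1: 1 bumps 2 from row 1; 2 bumps 4 from row 2; 4 starts row 3. P = [[1, 3, 5, 6], [2], [4]].

So P = [[1, 3, 5, 6], [2], [4]].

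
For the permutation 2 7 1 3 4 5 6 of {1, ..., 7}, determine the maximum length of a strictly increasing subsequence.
5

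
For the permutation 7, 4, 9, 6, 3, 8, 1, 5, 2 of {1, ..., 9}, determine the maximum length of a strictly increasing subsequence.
3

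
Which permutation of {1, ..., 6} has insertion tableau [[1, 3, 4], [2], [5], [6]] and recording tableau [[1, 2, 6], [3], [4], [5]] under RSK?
Reverse the RSK construction: for i from n down to 1, find the cell of Q containing i, remove the entry at that cell from P, and reverse-bump it up through P; the value ejected from row 1 is w(i).

Step i=6: Q has 6 at row 1, column 3; remove that cell from P, ejecting 4. So w(6) = 4. P is now [[1, 3], [2], [5], [6]].
Step i=5: Q has 5 at row 4, column 1; remove 6 from row 4 of P and reverse-bump: 6 enters row 3 and ejects 5; 5 enters row 2 and ejects 2; 2 enters row 1 and ejects 1. So w(5) = 1. P is now [[2, 3], [5], [6]].
Step i=4: Q has 4 at row 3, column 1; remove 6 from row 3 of P and reverse-bump: 6 enters row 2 and ejects 5; 5 enters row 1 and ejects 3. So w(4) = 3. P is now [[2, 5], [6]].
Step i=3: Q has 3 at row 2, column 1; remove 6 from row 2 of P and reverse-bump: 6 enters row 1 and ejects 5. So w(3) = 5. P is now [[2, 6]].
Step i=2: Q has 2 at row 1, column 2; remove that cell from P, ejecting 6. So w(2) = 6. P is now [[2]].
Step i=1: Q has 1 at row 1, column 1; remove that cell from P, ejecting 2. So w(1) = 2. P is now [].

So w = 2 6 5 3 1 4.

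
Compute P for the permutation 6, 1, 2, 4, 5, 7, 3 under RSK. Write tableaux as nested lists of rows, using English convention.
P = [[1, 2, 3, 5, 7], [4], [6]]

After inserting 6: P = [[6]].
After inserting 1: P = [[1], [6]].
After inserting 2: P = [[1, 2], [6]].
After inserting 4: P = [[1, 2, 4], [6]].
After inserting 5: P = [[1, 2, 4, 5], [6]].
After inserting 7: P = [[1, 2, 4, 5, 7], [6]].
After inserting 3: P = [[1, 2, 3, 5, 7], [4], [6]].

So P = [[1, 2, 3, 5, 7], [4], [6]].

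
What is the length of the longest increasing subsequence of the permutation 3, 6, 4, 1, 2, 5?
3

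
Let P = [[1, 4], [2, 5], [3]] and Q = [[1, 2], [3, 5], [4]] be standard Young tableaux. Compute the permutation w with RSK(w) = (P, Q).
Reverse RSK: for i = n, n-1, ..., 1, locate i in Q, remove the corresponding corner cell from P, and reverse-bump its entry up through P; the value ejected from row 1 is w(i).

So w = 3 5 2 1 4.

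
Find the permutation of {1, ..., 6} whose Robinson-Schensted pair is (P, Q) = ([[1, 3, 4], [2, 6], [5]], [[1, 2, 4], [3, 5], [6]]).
2 5 3 6 4 1

Reverse the RSK construction: for i from n down to 1, find the cell of Q containing i, remove the entry at that cell from P, and reverse-bump it up through P; the value ejected from row 1 is w(i).

Step i=6: Q has 6 at row 3, column 1; remove 5 from row 3 of P and reverse-bump: 5 enters row 2 and ejects 2; 2 enters row 1 and ejects 1. So w(6) = 1. P is now [[2, 3, 4], [5, 6]].
Step i=5: Q has 5 at row 2, column 2; remove 6 from row 2 of P and reverse-bump: 6 enters row 1 and ejects 4. So w(5) = 4. P is now [[2, 3, 6], [5]].
Step i=4: Q has 4 at row 1, column 3; remove that cell from P, ejecting 6. So w(4) = 6. P is now [[2, 3], [5]].
Step i=3: Q has 3 at row 2, column 1; remove 5 from row 2 of P and reverse-bump: 5 enters row 1 and ejects 3. So w(3) = 3. P is now [[2, 5]].
Step i=2: Q has 2 at row 1, column 2; remove that cell from P, ejecting 5. So w(2) = 5. P is now [[2]].
Step i=1: Q has 1 at row 1, column 1; remove that cell from P, ejecting 2. So w(1) = 2. P is now [].

So w = 2 5 3 6 4 1.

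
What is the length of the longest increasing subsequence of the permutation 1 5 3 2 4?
3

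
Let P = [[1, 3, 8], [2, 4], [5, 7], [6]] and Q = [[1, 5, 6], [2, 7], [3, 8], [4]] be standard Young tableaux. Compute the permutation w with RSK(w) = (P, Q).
Reverse the RSK construction: for i from n down to 1, find the cell of Q containing i, remove the entry at that cell from P, and reverse-bump it up through P; the value ejected from row 1 is w(i).

Step i=8: Q has 8 at row 3, column 2; remove 7 from row 3 of P and reverse-bump: 7 enters row 2 and ejects 4; 4 enters row 1 and ejects 3. So w(8) = 3. P is now [[1, 4, 8], [2, 7], [5], [6]].
Step i=7: Q has 7 at row 2, column 2; remove 7 from row 2 of P and reverse-bump: 7 enters row 1 and ejects 4. So w(7) = 4. P is now [[1, 7, 8], [2], [5], [6]].
Step i=6: Q has 6 at row 1, column 3; remove that cell from P, ejecting 8. So w(6) = 8. P is now [[1, 7], [2], [5], [6]].
Step i=5: Q has 5 at row 1, column 2; remove that cell from P, ejecting 7. So w(5) = 7. P is now [[1], [2], [5], [6]].
Step i=4: Q has 4 at row 4, column 1; remove 6 from row 4 of P and reverse-bump: 6 enters row 3 and ejects 5; 5 enters row 2 and ejects 2; 2 enters row 1 and ejects 1. So w(4) = 1. P is now [[2], [5], [6]].
Step i=3: Q has 3 at row 3, column 1; remove 6 from row 3 of P and reverse-bump: 6 enters row 2 and ejects 5; 5 enters row 1 and ejects 2. So w(3) = 2. P is now [[5], [6]].
Step i=2: Q has 2 at row 2, column 1; remove 6 from row 2 of P and reverse-bump: 6 enters row 1 and ejects 5. So w(2) = 5. P is now [[6]].
Step i=1: Q has 1 at row 1, column 1; remove that cell from P, ejecting 6. So w(1) = 6. P is now [].

So w = 6 5 2 1 7 8 4 3.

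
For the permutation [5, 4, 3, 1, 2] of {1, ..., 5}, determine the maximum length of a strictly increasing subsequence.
2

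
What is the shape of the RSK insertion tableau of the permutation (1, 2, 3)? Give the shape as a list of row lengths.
[3]

Row-insert each entry into an empty tableau.

After inserting 1: P = [[1]].
After inserting 2: P = [[1, 2]].
After inserting 3: P = [[1, 2, 3]].

The final insertion tableau P = [[1, 2, 3]] has shape [3].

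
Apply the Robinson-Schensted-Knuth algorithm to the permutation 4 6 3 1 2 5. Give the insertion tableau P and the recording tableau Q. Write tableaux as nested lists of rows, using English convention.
Insert each entry of the permutation into P by Schensted row insertion, recording in Q the position of each new cell.

Insert 4: appended to row 1. P = [[4]].
Insert 6: appended to row 1. P = [[4, 6]].
Insert 3: 3 bumps 4 from row 1; 4 starts row 2. P = [[3, 6], [4]].
Insert 1: 1 bumps 3 from row 1; 3 bumps 4 from row 2; 4 starts row 3. P = [[1, 6], [3], [4]].
Insert 2: 2 bumps 6 from row 1; 6 appends to row 2. P = [[1, 2], [3, 6], [4]].
Insert 5: appended to row 1. P = [[1, 2, 5], [3, 6], [4]].

So P = [[1, 2, 5], [3, 6], [4]], Q = [[1, 2, 6], [3, 5], [4]].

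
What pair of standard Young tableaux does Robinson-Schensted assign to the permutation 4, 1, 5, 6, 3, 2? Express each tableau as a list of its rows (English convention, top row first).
Insert each entry of the permutation into P by Schensted row insertion, recording in Q the position of each new cell.

Insert 4: appended to row 1. P = [[4]].
Insert 1: 1 bumps 4 from row 1; 4 starts row 2. P = [[1], [4]].
Insert 5: appended to row 1. P = [[1, 5], [4]].
Insert 6: appended to row 1. P = [[1, 5, 6], [4]].
Insert 3: 3 bumps 5 from row 1; 5 appends to row 2. P = [[1, 3, 6], [4, 5]].
Insert 2: 2 bumps 3 from row 1; 3 bumps 4 from row 2; 4 starts row 3. P = [[1, 2, 6], [3, 5], [4]].

So P = [[1, 2, 6], [3, 5], [4]], Q = [[1, 3, 4], [2, 5], [6]].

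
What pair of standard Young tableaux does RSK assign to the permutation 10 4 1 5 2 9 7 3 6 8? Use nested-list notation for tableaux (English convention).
P = [[1, 2, 3, 6, 8], [4, 5, 7], [9], [10]], Q = [[1, 4, 6, 9, 10], [2, 5, 7], [3], [8]]

Insert each entry of the permutation into P by Schensted row insertion, recording in Q the position of each new cell.

Insert 10: appended to row 1. P = [[10]], Q = [[1]].
Insert 4: 4 bumps 10 from row 1; 10 starts row 2. P = [[4], [10]], Q = [[1], [2]].
Insert 1: 1 bumps 4 from row 1; 4 bumps 10 from row 2; 10 starts row 3. P = [[1], [4], [10]], Q = [[1], [2], [3]].
Insert 5: appended to row 1. P = [[1, 5], [4], [10]], Q = [[1, 4], [2], [3]].
Insert 2: 2 bumps 5 from row 1; 5 appends to row 2. P = [[1, 2], [4, 5], [10]], Q = [[1, 4], [2, 5], [3]].
Insert 9: appended to row 1. P = [[1, 2, 9], [4, 5], [10]], Q = [[1, 4, 6], [2, 5], [3]].
Insert 7: 7 bumps 9 from row 1; 9 appends to row 2. P = [[1, 2, 7], [4, 5, 9], [10]], Q = [[1, 4, 6], [2, 5, 7], [3]].
Insert 3: 3 bumps 7 from row 1; 7 bumps 9 from row 2; 9 bumps 10 from row 3; 10 starts row 4. P = [[1, 2, 3], [4, 5, 7], [9], [10]], Q = [[1, 4, 6], [2, 5, 7], [3], [8]].
Insert 6: appended to row 1. P = [[1, 2, 3, 6], [4, 5, 7], [9], [10]], Q = [[1, 4, 6, 9], [2, 5, 7], [3], [8]].
Insert 8: appended to row 1. P = [[1, 2, 3, 6, 8], [4, 5, 7], [9], [10]], Q = [[1, 4, 6, 9, 10], [2, 5, 7], [3], [8]].

So P = [[1, 2, 3, 6, 8], [4, 5, 7], [9], [10]], Q = [[1, 4, 6, 9, 10], [2, 5, 7], [3], [8]].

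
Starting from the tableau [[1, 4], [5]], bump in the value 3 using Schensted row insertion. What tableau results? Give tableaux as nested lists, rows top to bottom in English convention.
[[1, 3], [4], [5]]

In row 1, 3 replaces 4 (the leftmost entry greater than 3); 4 is bumped to row 2. In row 2, 4 replaces 5 (the leftmost entry greater than 4); 5 is bumped to row 3. 5 starts a new row 3. The new tableau is [[1, 3], [4], [5]].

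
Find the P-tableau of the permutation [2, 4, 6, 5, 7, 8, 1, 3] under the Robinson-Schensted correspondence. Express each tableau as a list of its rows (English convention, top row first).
P = [[1, 3, 5, 7, 8], [2, 4], [6]]

After inserting 2: P = [[2]].
After inserting 4: P = [[2, 4]].
After inserting 6: P = [[2, 4, 6]].
After inserting 5: P = [[2, 4, 5], [6]].
After inserting 7: P = [[2, 4, 5, 7], [6]].
After inserting 8: P = [[2, 4, 5, 7, 8], [6]].
After inserting 1: P = [[1, 4, 5, 7, 8], [2], [6]].
After inserting 3: P = [[1, 3, 5, 7, 8], [2, 4], [6]].

So P = [[1, 3, 5, 7, 8], [2, 4], [6]].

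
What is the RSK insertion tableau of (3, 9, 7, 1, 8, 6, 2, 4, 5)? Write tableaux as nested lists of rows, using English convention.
P = [[1, 2, 4, 5], [3, 6, 8], [7], [9]]

Insert 3: appended to row 1. P = [[3]].
Insert 9: appended to row 1. P = [[3, 9]].
Insert 7: 7 bumps 9 from row 1; 9 starts row 2. P = [[3, 7], [9]].
Insert 1: 1 bumps 3 from row 1; 3 bumps 9 from row 2; 9 starts row 3. P = [[1, 7], [3], [9]].
Insert 8: appended to row 1. P = [[1, 7, 8], [3], [9]].
Insert 6: 6 bumps 7 from row 1; 7 appends to row 2. P = [[1, 6, 8], [3, 7], [9]].
Insert 2: 2 bumps 6 from row 1; 6 bumps 7 from row 2; 7 bumps 9 from row 3; 9 starts row 4. P = [[1, 2, 8], [3, 6], [7], [9]].
Insert 4: 4 bumps 8 from row 1; 8 appends to row 2. P = [[1, 2, 4], [3, 6, 8], [7], [9]].
Insert 5: appended to row 1. P = [[1, 2, 4, 5], [3, 6, 8], [7], [9]].

So P = [[1, 2, 4, 5], [3, 6, 8], [7], [9]].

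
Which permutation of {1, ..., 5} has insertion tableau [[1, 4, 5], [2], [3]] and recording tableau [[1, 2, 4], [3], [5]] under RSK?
3 4 2 5 1

Reverse the RSK construction: for i from n down to 1, find the cell of Q containing i, remove the entry at that cell from P, and reverse-bump it up through P; the value ejected from row 1 is w(i).

Step i=5: Q has 5 at row 3, column 1; remove 3 from row 3 of P and reverse-bump: 3 enters row 2 and ejects 2; 2 enters row 1 and ejects 1. So w(5) = 1. P is now [[2, 4, 5], [3]].
Step i=4: Q has 4 at row 1, column 3; remove that cell from P, ejecting 5. So w(4) = 5. P is now [[2, 4], [3]].
Step i=3: Q has 3 at row 2, column 1; remove 3 from row 2 of P and reverse-bump: 3 enters row 1 and ejects 2. So w(3) = 2. P is now [[3, 4]].
Step i=2: Q has 2 at row 1, column 2; remove that cell from P, ejecting 4. So w(2) = 4. P is now [[3]].
Step i=1: Q has 1 at row 1, column 1; remove that cell from P, ejecting 3. So w(1) = 3. P is now [].

So w = 3 4 2 5 1.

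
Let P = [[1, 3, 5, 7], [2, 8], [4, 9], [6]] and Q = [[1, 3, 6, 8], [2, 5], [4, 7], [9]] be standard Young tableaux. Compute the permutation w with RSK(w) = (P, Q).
Reverse the RSK construction: for i from n down to 1, find the cell of Q containing i, remove the entry at that cell from P, and reverse-bump it up through P; the value ejected from row 1 is w(i).

Step i=9: Q has 9 at row 4, column 1; remove 6 from row 4 of P and reverse-bump: 6 enters row 3 and ejects 4; 4 enters row 2 and ejects 2; 2 enters row 1 and ejects 1. So w(9) = 1. P is now [[2, 3, 5, 7], [4, 8], [6, 9]].
Step i=8: Q has 8 at row 1, column 4; remove that cell from P, ejecting 7. So w(8) = 7. P is now [[2, 3, 5], [4, 8], [6, 9]].
Step i=7: Q has 7 at row 3, column 2; remove 9 from row 3 of P and reverse-bump: 9 enters row 2 and ejects 8; 8 enters row 1 and ejects 5. So w(7) = 5. P is now [[2, 3, 8], [4, 9], [6]].
Step i=6: Q has 6 at row 1, column 3; remove that cell from P, ejecting 8. So w(6) = 8. P is now [[2, 3], [4, 9], [6]].
Step i=5: Q has 5 at row 2, column 2; remove 9 from row 2 of P and reverse-bump: 9 enters row 1 and ejects 3. So w(5) = 3. P is now [[2, 9], [4], [6]].
Step i=4: Q has 4 at row 3, column 1; remove 6 from row 3 of P and reverse-bump: 6 enters row 2 and ejects 4; 4 enters row 1 and ejects 2. So w(4) = 2. P is now [[4, 9], [6]].
Step i=3: Q has 3 at row 1, column 2; remove that cell from P, ejecting 9. So w(3) = 9. P is now [[4], [6]].
Step i=2: Q has 2 at row 2, column 1; remove 6 from row 2 of P and reverse-bump: 6 enters row 1 and ejects 4. So w(2) = 4. P is now [[6]].
Step i=1: Q has 1 at row 1, column 1; remove that cell from P, ejecting 6. So w(1) = 6. P is now [].

So w = 6 4 9 2 3 8 5 7 1.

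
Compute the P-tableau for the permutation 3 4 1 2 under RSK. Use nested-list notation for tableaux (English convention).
Insert 3: appended to row 1. P = [[3]].
Insert 4: appended to row 1. P = [[3, 4]].
Insert 1: 1 bumps 3 from row 1; 3 starts row 2. P = [[1, 4], [3]].
Insert 2: 2 bumps 4 from row 1; 4 appends to row 2. P = [[1, 2], [3, 4]].

So P = [[1, 2], [3, 4]].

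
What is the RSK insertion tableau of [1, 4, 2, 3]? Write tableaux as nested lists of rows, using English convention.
P = [[1, 2, 3], [4]]

Insert 1: appended to row 1. P = [[1]].
Insert 4: appended to row 1. P = [[1, 4]].
Insert 2: 2 bumps 4 from row 1; 4 starts row 2. P = [[1, 2], [4]].
Insert 3: appended to row 1. P = [[1, 2, 3], [4]].

So P = [[1, 2, 3], [4]].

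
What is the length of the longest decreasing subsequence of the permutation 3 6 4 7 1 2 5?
3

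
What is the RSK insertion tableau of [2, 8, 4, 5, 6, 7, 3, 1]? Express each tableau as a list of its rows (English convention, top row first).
Insert 2: appended to row 1. P = [[2]].
Insert 8: appended to row 1. P = [[2, 8]].
Insert 4: 4 bumps 8 from row 1; 8 starts row 2. P = [[2, 4], [8]].
Insert 5: appended to row 1. P = [[2, 4, 5], [8]].
Insert 6: appended to row 1. P = [[2, 4, 5, 6], [8]].
Insert 7: appended to row 1. P = [[2, 4, 5, 6, 7], [8]].
Insert 3: 3 bumps 4 from row 1; 4 bumps 8 from row 2; 8 starts row 3. P = [[2, 3, 5, 6, 7], [4], [8]].
Insert 1: 1 bumps 2 from row 1; 2 bumps 4 from row 2; 4 bumps 8 from row 3; 8 starts row 4. P = [[1, 3, 5, 6, 7], [2], [4], [8]].

So P = [[1, 3, 5, 6, 7], [2], [4], [8]].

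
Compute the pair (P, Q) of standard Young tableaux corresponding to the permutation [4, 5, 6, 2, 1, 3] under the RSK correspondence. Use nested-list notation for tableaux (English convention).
Insert each entry of the permutation into P by Schensted row insertion, recording in Q the position of each new cell.

Insert 4: appended to row 1. P = [[4]].
Insert 5: appended to row 1. P = [[4, 5]].
Insert 6: appended to row 1. P = [[4, 5, 6]].
Insert 2: 2 bumps 4 from row 1; 4 starts row 2. P = [[2, 5, 6], [4]].
Insert 1: 1 bumps 2 from row 1; 2 bumps 4 from row 2; 4 starts row 3. P = [[1, 5, 6], [2], [4]].
Insert 3: 3 bumps 5 from row 1; 5 appends to row 2. P = [[1, 3, 6], [2, 5], [4]].

So P = [[1, 3, 6], [2, 5], [4]], Q = [[1, 2, 3], [4, 6], [5]].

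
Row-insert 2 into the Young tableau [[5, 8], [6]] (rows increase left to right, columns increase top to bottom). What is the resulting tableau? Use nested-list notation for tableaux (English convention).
In row 1, 2 replaces 5 (the leftmost entry greater than 2); 5 is bumped to row 2. In row 2, 5 replaces 6 (the leftmost entry greater than 5); 6 is bumped to row 3. 6 starts a new row 3. The new tableau is [[2, 8], [5], [6]].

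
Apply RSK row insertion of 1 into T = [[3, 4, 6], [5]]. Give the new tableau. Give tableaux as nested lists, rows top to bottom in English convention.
[[1, 4, 6], [3], [5]]

In row 1, 1 replaces 3 (the leftmost entry greater than 1); 3 is bumped to row 2. In row 2, 3 replaces 5 (the leftmost entry greater than 3); 5 is bumped to row 3. 5 starts a new row 3. The new tableau is [[1, 4, 6], [3], [5]].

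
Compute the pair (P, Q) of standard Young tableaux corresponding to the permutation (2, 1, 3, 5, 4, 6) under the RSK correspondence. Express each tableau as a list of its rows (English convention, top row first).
Insert each entry of the permutation into P by Schensted row insertion, recording in Q the position of each new cell.

After inserting 2: P = [[2]].
After inserting 1: P = [[1], [2]].
After inserting 3: P = [[1, 3], [2]].
After inserting 5: P = [[1, 3, 5], [2]].
After inserting 4: P = [[1, 3, 4], [2, 5]].
After inserting 6: P = [[1, 3, 4, 6], [2, 5]].

So P = [[1, 3, 4, 6], [2, 5]], Q = [[1, 3, 4, 6], [2, 5]].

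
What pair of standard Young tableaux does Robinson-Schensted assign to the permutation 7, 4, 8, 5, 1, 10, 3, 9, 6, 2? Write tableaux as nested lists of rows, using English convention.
Insert each entry of the permutation into P by Schensted row insertion, recording in Q the position of each new cell.

Insert 7: appended to row 1. P = [[7]], Q = [[1]].
Insert 4: 4 bumps 7 from row 1; 7 starts row 2. P = [[4], [7]], Q = [[1], [2]].
Insert 8: appended to row 1. P = [[4, 8], [7]], Q = [[1, 3], [2]].
Insert 5: 5 bumps 8 from row 1; 8 appends to row 2. P = [[4, 5], [7, 8]], Q = [[1, 3], [2, 4]].
Insert 1: 1 bumps 4 from row 1; 4 bumps 7 from row 2; 7 starts row 3. P = [[1, 5], [4, 8], [7]], Q = [[1, 3], [2, 4], [5]].
Insert 10: appended to row 1. P = [[1, 5, 10], [4, 8], [7]], Q = [[1, 3, 6], [2, 4], [5]].
Insert 3: 3 bumps 5 from row 1; 5 bumps 8 from row 2; 8 appends to row 3. P = [[1, 3, 10], [4, 5], [7, 8]], Q = [[1, 3, 6], [2, 4], [5, 7]].
Insert 9: 9 bumps 10 from row 1; 10 appends to row 2. P = [[1, 3, 9], [4, 5, 10], [7, 8]], Q = [[1, 3, 6], [2, 4, 8], [5, 7]].
Insert 6: 6 bumps 9 from row 1; 9 bumps 10 from row 2; 10 appends to row 3. P = [[1, 3, 6], [4, 5, 9], [7, 8, 10]], Q = [[1, 3, 6], [2, 4, 8], [5, 7, 9]].
Insert 2: 2 bumps 3 from row 1; 3 bumps 4 from row 2; 4 bumps 7 from row 3; 7 starts row 4. P = [[1, 2, 6], [3, 5, 9], [4, 8, 10], [7]], Q = [[1, 3, 6], [2, 4, 8], [5, 7, 9], [10]].

So P = [[1, 2, 6], [3, 5, 9], [4, 8, 10], [7]], Q = [[1, 3, 6], [2, 4, 8], [5, 7, 9], [10]].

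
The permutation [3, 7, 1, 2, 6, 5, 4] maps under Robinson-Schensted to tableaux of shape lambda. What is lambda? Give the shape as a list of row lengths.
[3, 2, 1, 1]

Row-insert each entry into an empty tableau.

After inserting 3: P = [[3]].
After inserting 7: P = [[3, 7]].
After inserting 1: P = [[1, 7], [3]].
After inserting 2: P = [[1, 2], [3, 7]].
After inserting 6: P = [[1, 2, 6], [3, 7]].
After inserting 5: P = [[1, 2, 5], [3, 6], [7]].
After inserting 4: P = [[1, 2, 4], [3, 5], [6], [7]].

The final insertion tableau P = [[1, 2, 4], [3, 5], [6], [7]] has shape [3, 2, 1, 1].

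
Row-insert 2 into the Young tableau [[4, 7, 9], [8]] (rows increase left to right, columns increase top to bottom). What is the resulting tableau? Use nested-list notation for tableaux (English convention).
[[2, 7, 9], [4], [8]]

In row 1, 2 replaces 4 (the leftmost entry greater than 2); 4 is bumped to row 2. In row 2, 4 replaces 8 (the leftmost entry greater than 4); 8 is bumped to row 3. 8 starts a new row 3. The new tableau is [[2, 7, 9], [4], [8]].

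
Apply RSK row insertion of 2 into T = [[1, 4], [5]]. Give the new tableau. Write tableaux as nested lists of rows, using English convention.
In row 1, 2 replaces 4 (the leftmost entry greater than 2); 4 is bumped to row 2. In row 2, 4 replaces 5 (the leftmost entry greater than 4); 5 is bumped to row 3. 5 starts a new row 3. The new tableau is [[1, 2], [4], [5]].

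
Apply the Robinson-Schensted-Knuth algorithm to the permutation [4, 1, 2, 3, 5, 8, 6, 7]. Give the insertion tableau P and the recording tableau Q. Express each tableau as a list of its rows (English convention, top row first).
Insert each entry of the permutation into P by Schensted row insertion, recording in Q the position of each new cell.

Insert 4: appended to row 1. P = [[4]].
Insert 1: 1 bumps 4 from row 1; 4 starts row 2. P = [[1], [4]].
Insert 2: appended to row 1. P = [[1, 2], [4]].
Insert 3: appended to row 1. P = [[1, 2, 3], [4]].
Insert 5: appended to row 1. P = [[1, 2, 3, 5], [4]].
Insert 8: appended to row 1. P = [[1, 2, 3, 5, 8], [4]].
Insert 6: 6 bumps 8 from row 1; 8 appends to row 2. P = [[1, 2, 3, 5, 6], [4, 8]].
Insert 7: appended to row 1. P = [[1, 2, 3, 5, 6, 7], [4, 8]].

So P = [[1, 2, 3, 5, 6, 7], [4, 8]], Q = [[1, 3, 4, 5, 6, 8], [2, 7]].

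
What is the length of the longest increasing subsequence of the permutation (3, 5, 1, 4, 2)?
2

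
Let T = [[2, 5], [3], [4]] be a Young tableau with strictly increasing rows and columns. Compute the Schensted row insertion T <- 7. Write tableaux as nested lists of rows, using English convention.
7 is larger than every entry of row 1, so it is appended to row 1. The new tableau is [[2, 5, 7], [3], [4]].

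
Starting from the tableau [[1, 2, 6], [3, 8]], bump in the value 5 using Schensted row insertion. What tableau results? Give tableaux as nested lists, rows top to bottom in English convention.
[[1, 2, 5], [3, 6], [8]]

In row 1, 5 replaces 6 (the leftmost entry greater than 5); 6 is bumped to row 2. In row 2, 6 replaces 8 (the leftmost entry greater than 6); 8 is bumped to row 3. 8 starts a new row 3. The new tableau is [[1, 2, 5], [3, 6], [8]].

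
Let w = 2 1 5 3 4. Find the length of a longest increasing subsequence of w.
3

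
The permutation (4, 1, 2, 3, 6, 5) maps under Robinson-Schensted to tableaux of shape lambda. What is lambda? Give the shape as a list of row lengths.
[4, 2]

RSK row insertion gives P = [[1, 2, 3, 5], [4, 6]], which has shape [4, 2].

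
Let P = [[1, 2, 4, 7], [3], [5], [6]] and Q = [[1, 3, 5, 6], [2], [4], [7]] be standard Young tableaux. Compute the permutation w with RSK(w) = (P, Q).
Reverse the RSK construction: for i from n down to 1, find the cell of Q containing i, remove the entry at that cell from P, and reverse-bump it up through P; the value ejected from row 1 is w(i).

Step i=7: Q has 7 at row 4, column 1; remove 6 from row 4 of P and reverse-bump: 6 enters row 3 and ejects 5; 5 enters row 2 and ejects 3; 3 enters row 1 and ejects 2. So w(7) = 2. P is now [[1, 3, 4, 7], [5], [6]].
Step i=6: Q has 6 at row 1, column 4; remove that cell from P, ejecting 7. So w(6) = 7. P is now [[1, 3, 4], [5], [6]].
Step i=5: Q has 5 at row 1, column 3; remove that cell from P, ejecting 4. So w(5) = 4. P is now [[1, 3], [5], [6]].
Step i=4: Q has 4 at row 3, column 1; remove 6 from row 3 of P and reverse-bump: 6 enters row 2 and ejects 5; 5 enters row 1 and ejects 3. So w(4) = 3. P is now [[1, 5], [6]].
Step i=3: Q has 3 at row 1, column 2; remove that cell from P, ejecting 5. So w(3) = 5. P is now [[1], [6]].
Step i=2: Q has 2 at row 2, column 1; remove 6 from row 2 of P and reverse-bump: 6 enters row 1 and ejects 1. So w(2) = 1. P is now [[6]].
Step i=1: Q has 1 at row 1, column 1; remove that cell from P, ejecting 6. So w(1) = 6. P is now [].

So w = 6 1 5 3 4 7 2.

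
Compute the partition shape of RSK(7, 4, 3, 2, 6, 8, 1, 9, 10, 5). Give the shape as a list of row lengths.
[5, 2, 1, 1, 1]

RSK row insertion gives P = [[1, 5, 8, 9, 10], [2, 6], [3], [4], [7]], which has shape [5, 2, 1, 1, 1].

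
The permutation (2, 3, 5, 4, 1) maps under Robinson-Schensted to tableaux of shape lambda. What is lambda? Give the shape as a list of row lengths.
Row-insert each entry into an empty tableau.

After inserting 2: P = [[2]].
After inserting 3: P = [[2, 3]].
After inserting 5: P = [[2, 3, 5]].
After inserting 4: P = [[2, 3, 4], [5]].
After inserting 1: P = [[1, 3, 4], [2], [5]].

The final insertion tableau P = [[1, 3, 4], [2], [5]] has shape [3, 1, 1].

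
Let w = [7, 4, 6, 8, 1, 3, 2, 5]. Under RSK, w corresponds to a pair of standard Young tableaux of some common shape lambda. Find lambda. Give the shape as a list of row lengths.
RSK row insertion gives P = [[1, 2, 5], [3, 6, 8], [4], [7]], which has shape [3, 3, 1, 1].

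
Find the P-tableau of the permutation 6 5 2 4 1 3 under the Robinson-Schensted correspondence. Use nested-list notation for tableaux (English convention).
Insert 6: appended to row 1. P = [[6]].
Insert 5: 5 bumps 6 from row 1; 6 starts row 2. P = [[5], [6]].
Insert 2: 2 bumps 5 from row 1; 5 bumps 6 from row 2; 6 starts row 3. P = [[2], [5], [6]].
Insert 4: appended to row 1. P = [[2, 4], [5], [6]].
Insert 1: 1 bumps 2 from row 1; 2 bumps 5 from row 2; 5 bumps 6 from row 3; 6 starts row 4. P = [[1, 4], [2], [5], [6]].
Insert 3: 3 bumps 4 from row 1; 4 appends to row 2. P = [[1, 3], [2, 4], [5], [6]].

So P = [[1, 3], [2, 4], [5], [6]].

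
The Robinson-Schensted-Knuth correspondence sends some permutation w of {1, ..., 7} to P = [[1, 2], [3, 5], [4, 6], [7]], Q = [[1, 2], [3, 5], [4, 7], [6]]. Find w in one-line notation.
Reverse RSK: for i = n, n-1, ..., 1, locate i in Q, remove the corresponding corner cell from P, and reverse-bump its entry up through P; the value ejected from row 1 is w(i).

So w = 4 7 6 3 5 1 2.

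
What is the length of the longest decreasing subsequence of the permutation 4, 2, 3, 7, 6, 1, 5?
3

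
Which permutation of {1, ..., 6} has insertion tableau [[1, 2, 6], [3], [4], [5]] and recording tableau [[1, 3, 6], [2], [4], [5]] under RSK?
5 1 4 3 2 6

Reverse the RSK construction: for i from n down to 1, find the cell of Q containing i, remove the entry at that cell from P, and reverse-bump it up through P; the value ejected from row 1 is w(i).

Step i=6: Q has 6 at row 1, column 3; remove that cell from P, ejecting 6. So w(6) = 6. P is now [[1, 2], [3], [4], [5]].
Step i=5: Q has 5 at row 4, column 1; remove 5 from row 4 of P and reverse-bump: 5 enters row 3 and ejects 4; 4 enters row 2 and ejects 3; 3 enters row 1 and ejects 2. So w(5) = 2. P is now [[1, 3], [4], [5]].
Step i=4: Q has 4 at row 3, column 1; remove 5 from row 3 of P and reverse-bump: 5 enters row 2 and ejects 4; 4 enters row 1 and ejects 3. So w(4) = 3. P is now [[1, 4], [5]].
Step i=3: Q has 3 at row 1, column 2; remove that cell from P, ejecting 4. So w(3) = 4. P is now [[1], [5]].
Step i=2: Q has 2 at row 2, column 1; remove 5 from row 2 of P and reverse-bump: 5 enters row 1 and ejects 1. So w(2) = 1. P is now [[5]].
Step i=1: Q has 1 at row 1, column 1; remove that cell from P, ejecting 5. So w(1) = 5. P is now [].

So w = 5 1 4 3 2 6.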